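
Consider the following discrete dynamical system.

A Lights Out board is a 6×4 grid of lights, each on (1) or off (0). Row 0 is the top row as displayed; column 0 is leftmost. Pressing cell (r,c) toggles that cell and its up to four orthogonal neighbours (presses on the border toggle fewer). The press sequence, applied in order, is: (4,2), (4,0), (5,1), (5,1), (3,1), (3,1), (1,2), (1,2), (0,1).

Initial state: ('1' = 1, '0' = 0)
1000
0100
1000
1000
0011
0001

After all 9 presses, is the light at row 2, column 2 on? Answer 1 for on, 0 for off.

0

t=0: 1000
0100
1000
1000
0011
0001
t=1: 1000
0100
1000
1010
0100
0011
t=2: 1000
0100
1000
0010
1000
1011
t=3: 1000
0100
1000
0010
1100
0101
t=4: 1000
0100
1000
0010
1000
1011
t=5: 1000
0100
1100
1100
1100
1011
t=6: 1000
0100
1000
0010
1000
1011
t=7: 1010
0011
1010
0010
1000
1011
t=8: 1000
0100
1000
0010
1000
1011
t=9: 0110
0000
1000
0010
1000
1011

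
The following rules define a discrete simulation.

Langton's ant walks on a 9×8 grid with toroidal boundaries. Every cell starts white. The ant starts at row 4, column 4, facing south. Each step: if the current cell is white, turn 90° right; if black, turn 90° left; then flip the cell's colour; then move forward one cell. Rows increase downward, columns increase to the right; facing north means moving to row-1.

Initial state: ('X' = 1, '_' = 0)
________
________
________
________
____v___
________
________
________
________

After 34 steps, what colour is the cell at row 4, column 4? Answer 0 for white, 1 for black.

step 0: ________
________
________
________
____v___
________
________
________
________
step 1: ________
________
________
________
___<X___
________
________
________
________
step 2: ________
________
________
___^____
___XX___
________
________
________
________
step 3: ________
________
________
___X>___
___XX___
________
________
________
________
step 4: ________
________
________
___XX___
___Xv___
________
________
________
________
step 5: ________
________
________
___XX___
___X_>__
________
________
________
________
step 6: ________
________
________
___XX___
___X_X__
_____v__
________
________
________
step 7: ________
________
________
___XX___
___X_X__
____<X__
________
________
________
step 8: ________
________
________
___XX___
___X^X__
____XX__
________
________
________
step 9: ________
________
________
___XX___
___XX>__
____XX__
________
________
________
step 10: ________
________
________
___XX^__
___XX___
____XX__
________
________
________
step 11: ________
________
________
___XXX>_
___XX___
____XX__
________
________
________
step 12: ________
________
________
___XXXX_
___XX_v_
____XX__
________
________
________
step 13: ________
________
________
___XXXX_
___XX<X_
____XX__
________
________
________
step 14: ________
________
________
___XX^X_
___XXXX_
____XX__
________
________
________
step 15: ________
________
________
___X<_X_
___XXXX_
____XX__
________
________
________
step 16: ________
________
________
___X__X_
___XvXX_
____XX__
________
________
________
step 17: ________
________
________
___X__X_
___X_>X_
____XX__
________
________
________
step 18: ________
________
________
___X_^X_
___X__X_
____XX__
________
________
________
step 19: ________
________
________
___X_X>_
___X__X_
____XX__
________
________
________
step 20: ________
________
______^_
___X_X__
___X__X_
____XX__
________
________
________
step 21: ________
________
______X>
___X_X__
___X__X_
____XX__
________
________
________
step 22: ________
________
______XX
___X_X_v
___X__X_
____XX__
________
________
________
step 23: ________
________
______XX
___X_X<X
___X__X_
____XX__
________
________
________
step 24: ________
________
______^X
___X_XXX
___X__X_
____XX__
________
________
________
step 25: ________
________
_____<_X
___X_XXX
___X__X_
____XX__
________
________
________
step 26: ________
_____^__
_____X_X
___X_XXX
___X__X_
____XX__
________
________
________
step 27: ________
_____X>_
_____X_X
___X_XXX
___X__X_
____XX__
________
________
________
step 28: ________
_____XX_
_____XvX
___X_XXX
___X__X_
____XX__
________
________
________
step 29: ________
_____XX_
_____<XX
___X_XXX
___X__X_
____XX__
________
________
________
step 30: ________
_____XX_
______XX
___X_vXX
___X__X_
____XX__
________
________
________
step 31: ________
_____XX_
______XX
___X__>X
___X__X_
____XX__
________
________
________
step 32: ________
_____XX_
______^X
___X___X
___X__X_
____XX__
________
________
________
step 33: ________
_____XX_
_____<_X
___X___X
___X__X_
____XX__
________
________
________
step 34: ________
_____^X_
_____X_X
___X___X
___X__X_
____XX__
________
________
________

0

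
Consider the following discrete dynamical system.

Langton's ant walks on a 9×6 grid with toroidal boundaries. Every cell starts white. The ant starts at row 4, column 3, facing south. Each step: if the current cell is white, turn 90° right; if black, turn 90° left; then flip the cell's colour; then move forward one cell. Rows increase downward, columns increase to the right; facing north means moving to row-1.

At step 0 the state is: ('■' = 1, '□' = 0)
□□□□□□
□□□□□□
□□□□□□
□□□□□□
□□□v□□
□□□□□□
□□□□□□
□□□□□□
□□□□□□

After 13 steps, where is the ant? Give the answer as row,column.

gen 0: □□□□□□
□□□□□□
□□□□□□
□□□□□□
□□□v□□
□□□□□□
□□□□□□
□□□□□□
□□□□□□
gen 1: □□□□□□
□□□□□□
□□□□□□
□□□□□□
□□<■□□
□□□□□□
□□□□□□
□□□□□□
□□□□□□
gen 2: □□□□□□
□□□□□□
□□□□□□
□□^□□□
□□■■□□
□□□□□□
□□□□□□
□□□□□□
□□□□□□
gen 3: □□□□□□
□□□□□□
□□□□□□
□□■>□□
□□■■□□
□□□□□□
□□□□□□
□□□□□□
□□□□□□
gen 4: □□□□□□
□□□□□□
□□□□□□
□□■■□□
□□■v□□
□□□□□□
□□□□□□
□□□□□□
□□□□□□
gen 5: □□□□□□
□□□□□□
□□□□□□
□□■■□□
□□■□>□
□□□□□□
□□□□□□
□□□□□□
□□□□□□
gen 6: □□□□□□
□□□□□□
□□□□□□
□□■■□□
□□■□■□
□□□□v□
□□□□□□
□□□□□□
□□□□□□
gen 7: □□□□□□
□□□□□□
□□□□□□
□□■■□□
□□■□■□
□□□<■□
□□□□□□
□□□□□□
□□□□□□
gen 8: □□□□□□
□□□□□□
□□□□□□
□□■■□□
□□■^■□
□□□■■□
□□□□□□
□□□□□□
□□□□□□
gen 9: □□□□□□
□□□□□□
□□□□□□
□□■■□□
□□■■>□
□□□■■□
□□□□□□
□□□□□□
□□□□□□
gen 10: □□□□□□
□□□□□□
□□□□□□
□□■■^□
□□■■□□
□□□■■□
□□□□□□
□□□□□□
□□□□□□
gen 11: □□□□□□
□□□□□□
□□□□□□
□□■■■>
□□■■□□
□□□■■□
□□□□□□
□□□□□□
□□□□□□
gen 12: □□□□□□
□□□□□□
□□□□□□
□□■■■■
□□■■□v
□□□■■□
□□□□□□
□□□□□□
□□□□□□
gen 13: □□□□□□
□□□□□□
□□□□□□
□□■■■■
□□■■<■
□□□■■□
□□□□□□
□□□□□□
□□□□□□

4,4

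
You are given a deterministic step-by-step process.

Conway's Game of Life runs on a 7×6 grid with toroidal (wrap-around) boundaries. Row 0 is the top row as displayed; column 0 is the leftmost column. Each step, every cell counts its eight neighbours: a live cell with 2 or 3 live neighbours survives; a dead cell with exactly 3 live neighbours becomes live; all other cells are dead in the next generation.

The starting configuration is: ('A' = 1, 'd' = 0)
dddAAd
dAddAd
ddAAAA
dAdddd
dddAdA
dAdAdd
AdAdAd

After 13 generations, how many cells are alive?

17

0) dddAAd
dAddAd
ddAAAA
dAdddd
dddAdA
dAdAdd
AdAdAd
1) dAAdAd
dddddd
AAAAAA
AddddA
AdddAd
AAdAdA
dAAdAA
2) AAAdAA
dddddd
dAAAAd
ddAddd
ddddAd
dddAdd
dddddd
3) AAdddA
dddddd
dAAAdd
dAAdAd
dddAdd
dddddd
AAAAAA
4) dddAdd
dddddd
dAdAdd
dAddAd
ddAAdd
AAdddA
ddAAAd
5) ddAAAd
ddAddd
ddAddd
dAddAd
ddAAAA
AAdddA
AAAAAA
6) Addddd
dAAddd
dAAAdd
dAddAA
ddAAdd
dddddd
dddddd
7) dAdddd
AddAdd
dddAAd
AAddAd
ddAAAd
dddddd
dddddd
8) dddddd
ddAAAd
AAAAAd
dAdddd
dAAAAA
dddAdd
dddddd
9) dddAdd
ddddAA
AdddAA
dddddd
AAdAAd
dddAdd
dddddd
10) ddddAd
AddAdd
AdddAd
dAdAdd
ddAAAd
ddAAAd
dddddd
11) dddddd
dddAAd
AAAAAA
dAdddA
dAdddd
ddAdAd
ddddAd
12) dddAAd
AAdddd
dAdddd
dddAdA
AAAddd
dddAdd
dddAdd
13) ddAAAd
AAAddd
dAAddd
dddddd
AAAAAd
dAdAdd
ddAAdd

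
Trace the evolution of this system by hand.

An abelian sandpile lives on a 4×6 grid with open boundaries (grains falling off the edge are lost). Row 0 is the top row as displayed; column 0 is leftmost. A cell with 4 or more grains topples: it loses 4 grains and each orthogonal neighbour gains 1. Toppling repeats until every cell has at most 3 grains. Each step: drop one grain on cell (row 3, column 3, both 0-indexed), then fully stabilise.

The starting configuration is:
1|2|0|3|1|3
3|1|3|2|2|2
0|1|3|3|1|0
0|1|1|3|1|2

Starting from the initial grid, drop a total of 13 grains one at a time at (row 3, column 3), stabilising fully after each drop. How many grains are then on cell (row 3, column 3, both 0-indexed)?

t=0: 1|2|0|3|1|3
3|1|3|2|2|2
0|1|3|3|1|0
0|1|1|3|1|2
t=1: 1|2|2|0|2|3
3|2|1|1|3|2
0|2|1|2|2|0
0|1|3|1|2|2
t=2: 1|2|2|0|2|3
3|2|1|1|3|2
0|2|1|2|2|0
0|1|3|2|2|2
t=3: 1|2|2|0|2|3
3|2|1|1|3|2
0|2|1|2|2|0
0|1|3|3|2|2
t=4: 1|2|2|0|2|3
3|2|1|1|3|2
0|2|2|3|2|0
0|2|0|1|3|2
t=5: 1|2|2|0|2|3
3|2|1|1|3|2
0|2|2|3|2|0
0|2|0|2|3|2
t=6: 1|2|2|0|2|3
3|2|1|1|3|2
0|2|2|3|2|0
0|2|0|3|3|2
t=7: 1|2|2|0|3|3
3|2|1|3|0|3
0|2|3|1|1|1
0|2|1|2|1|3
t=8: 1|2|2|0|3|3
3|2|1|3|0|3
0|2|3|1|1|1
0|2|1|3|1|3
t=9: 1|2|2|0|3|3
3|2|1|3|0|3
0|2|3|2|1|1
0|2|2|0|2|3
t=10: 1|2|2|0|3|3
3|2|1|3|0|3
0|2|3|2|1|1
0|2|2|1|2|3
t=11: 1|2|2|0|3|3
3|2|1|3|0|3
0|2|3|2|1|1
0|2|2|2|2|3
t=12: 1|2|2|0|3|3
3|2|1|3|0|3
0|2|3|2|1|1
0|2|2|3|2|3
t=13: 1|2|2|0|3|3
3|2|1|3|0|3
0|2|3|3|1|1
0|2|3|0|3|3

0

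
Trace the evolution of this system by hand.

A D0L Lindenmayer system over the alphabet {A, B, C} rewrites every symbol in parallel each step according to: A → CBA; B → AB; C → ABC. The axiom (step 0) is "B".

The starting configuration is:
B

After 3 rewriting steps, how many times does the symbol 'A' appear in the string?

t=0: B
t=1: AB
t=2: CBAAB
t=3: ABCABCBACBAAB

5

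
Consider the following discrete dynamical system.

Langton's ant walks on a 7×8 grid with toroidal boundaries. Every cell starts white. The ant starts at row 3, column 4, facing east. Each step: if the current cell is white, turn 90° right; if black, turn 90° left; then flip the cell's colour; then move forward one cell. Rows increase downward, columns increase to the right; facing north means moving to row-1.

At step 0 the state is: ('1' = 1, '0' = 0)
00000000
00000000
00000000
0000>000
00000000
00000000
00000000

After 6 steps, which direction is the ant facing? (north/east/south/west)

east

[0] 00000000
00000000
00000000
0000>000
00000000
00000000
00000000
[1] 00000000
00000000
00000000
00001000
0000v000
00000000
00000000
[2] 00000000
00000000
00000000
00001000
000<1000
00000000
00000000
[3] 00000000
00000000
00000000
000^1000
00011000
00000000
00000000
[4] 00000000
00000000
00000000
0001>000
00011000
00000000
00000000
[5] 00000000
00000000
0000^000
00010000
00011000
00000000
00000000
[6] 00000000
00000000
00001>00
00010000
00011000
00000000
00000000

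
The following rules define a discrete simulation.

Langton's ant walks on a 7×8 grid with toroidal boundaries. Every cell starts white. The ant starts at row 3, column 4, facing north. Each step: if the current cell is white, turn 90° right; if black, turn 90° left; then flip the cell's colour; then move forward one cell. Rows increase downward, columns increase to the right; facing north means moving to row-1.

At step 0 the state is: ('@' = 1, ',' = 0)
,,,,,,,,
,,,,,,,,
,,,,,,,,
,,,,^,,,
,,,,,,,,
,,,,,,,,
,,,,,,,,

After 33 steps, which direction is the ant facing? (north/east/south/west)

east

k=0  ,,,,,,,,
,,,,,,,,
,,,,,,,,
,,,,^,,,
,,,,,,,,
,,,,,,,,
,,,,,,,,
k=1  ,,,,,,,,
,,,,,,,,
,,,,,,,,
,,,,@>,,
,,,,,,,,
,,,,,,,,
,,,,,,,,
k=2  ,,,,,,,,
,,,,,,,,
,,,,,,,,
,,,,@@,,
,,,,,v,,
,,,,,,,,
,,,,,,,,
k=3  ,,,,,,,,
,,,,,,,,
,,,,,,,,
,,,,@@,,
,,,,<@,,
,,,,,,,,
,,,,,,,,
k=4  ,,,,,,,,
,,,,,,,,
,,,,,,,,
,,,,^@,,
,,,,@@,,
,,,,,,,,
,,,,,,,,
k=5  ,,,,,,,,
,,,,,,,,
,,,,,,,,
,,,<,@,,
,,,,@@,,
,,,,,,,,
,,,,,,,,
k=6  ,,,,,,,,
,,,,,,,,
,,,^,,,,
,,,@,@,,
,,,,@@,,
,,,,,,,,
,,,,,,,,
k=7  ,,,,,,,,
,,,,,,,,
,,,@>,,,
,,,@,@,,
,,,,@@,,
,,,,,,,,
,,,,,,,,
k=8  ,,,,,,,,
,,,,,,,,
,,,@@,,,
,,,@v@,,
,,,,@@,,
,,,,,,,,
,,,,,,,,
k=9  ,,,,,,,,
,,,,,,,,
,,,@@,,,
,,,<@@,,
,,,,@@,,
,,,,,,,,
,,,,,,,,
k=10  ,,,,,,,,
,,,,,,,,
,,,@@,,,
,,,,@@,,
,,,v@@,,
,,,,,,,,
,,,,,,,,
k=11  ,,,,,,,,
,,,,,,,,
,,,@@,,,
,,,,@@,,
,,<@@@,,
,,,,,,,,
,,,,,,,,
k=12  ,,,,,,,,
,,,,,,,,
,,,@@,,,
,,^,@@,,
,,@@@@,,
,,,,,,,,
,,,,,,,,
k=13  ,,,,,,,,
,,,,,,,,
,,,@@,,,
,,@>@@,,
,,@@@@,,
,,,,,,,,
,,,,,,,,
k=14  ,,,,,,,,
,,,,,,,,
,,,@@,,,
,,@@@@,,
,,@v@@,,
,,,,,,,,
,,,,,,,,
k=15  ,,,,,,,,
,,,,,,,,
,,,@@,,,
,,@@@@,,
,,@,>@,,
,,,,,,,,
,,,,,,,,
k=16  ,,,,,,,,
,,,,,,,,
,,,@@,,,
,,@@^@,,
,,@,,@,,
,,,,,,,,
,,,,,,,,
k=17  ,,,,,,,,
,,,,,,,,
,,,@@,,,
,,@<,@,,
,,@,,@,,
,,,,,,,,
,,,,,,,,
k=18  ,,,,,,,,
,,,,,,,,
,,,@@,,,
,,@,,@,,
,,@v,@,,
,,,,,,,,
,,,,,,,,
k=19  ,,,,,,,,
,,,,,,,,
,,,@@,,,
,,@,,@,,
,,<@,@,,
,,,,,,,,
,,,,,,,,
k=20  ,,,,,,,,
,,,,,,,,
,,,@@,,,
,,@,,@,,
,,,@,@,,
,,v,,,,,
,,,,,,,,
k=21  ,,,,,,,,
,,,,,,,,
,,,@@,,,
,,@,,@,,
,,,@,@,,
,<@,,,,,
,,,,,,,,
k=22  ,,,,,,,,
,,,,,,,,
,,,@@,,,
,,@,,@,,
,^,@,@,,
,@@,,,,,
,,,,,,,,
k=23  ,,,,,,,,
,,,,,,,,
,,,@@,,,
,,@,,@,,
,@>@,@,,
,@@,,,,,
,,,,,,,,
k=24  ,,,,,,,,
,,,,,,,,
,,,@@,,,
,,@,,@,,
,@@@,@,,
,@v,,,,,
,,,,,,,,
k=25  ,,,,,,,,
,,,,,,,,
,,,@@,,,
,,@,,@,,
,@@@,@,,
,@,>,,,,
,,,,,,,,
k=26  ,,,,,,,,
,,,,,,,,
,,,@@,,,
,,@,,@,,
,@@@,@,,
,@,@,,,,
,,,v,,,,
k=27  ,,,,,,,,
,,,,,,,,
,,,@@,,,
,,@,,@,,
,@@@,@,,
,@,@,,,,
,,<@,,,,
k=28  ,,,,,,,,
,,,,,,,,
,,,@@,,,
,,@,,@,,
,@@@,@,,
,@^@,,,,
,,@@,,,,
k=29  ,,,,,,,,
,,,,,,,,
,,,@@,,,
,,@,,@,,
,@@@,@,,
,@@>,,,,
,,@@,,,,
k=30  ,,,,,,,,
,,,,,,,,
,,,@@,,,
,,@,,@,,
,@@^,@,,
,@@,,,,,
,,@@,,,,
k=31  ,,,,,,,,
,,,,,,,,
,,,@@,,,
,,@,,@,,
,@<,,@,,
,@@,,,,,
,,@@,,,,
k=32  ,,,,,,,,
,,,,,,,,
,,,@@,,,
,,@,,@,,
,@,,,@,,
,@v,,,,,
,,@@,,,,
k=33  ,,,,,,,,
,,,,,,,,
,,,@@,,,
,,@,,@,,
,@,,,@,,
,@,>,,,,
,,@@,,,,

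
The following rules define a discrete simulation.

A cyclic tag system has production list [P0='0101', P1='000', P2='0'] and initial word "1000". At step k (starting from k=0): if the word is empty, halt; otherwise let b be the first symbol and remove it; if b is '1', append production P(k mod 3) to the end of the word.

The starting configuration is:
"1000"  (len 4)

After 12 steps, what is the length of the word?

0) "1000"  (len 4)
1) "0000101"  (len 7)
2) "000101"  (len 6)
3) "00101"  (len 5)
4) "0101"  (len 4)
5) "101"  (len 3)
6) "010"  (len 3)
7) "10"  (len 2)
8) "0000"  (len 4)
9) "000"  (len 3)
10) "00"  (len 2)
11) "0"  (len 1)
12) (halted — word empty)

0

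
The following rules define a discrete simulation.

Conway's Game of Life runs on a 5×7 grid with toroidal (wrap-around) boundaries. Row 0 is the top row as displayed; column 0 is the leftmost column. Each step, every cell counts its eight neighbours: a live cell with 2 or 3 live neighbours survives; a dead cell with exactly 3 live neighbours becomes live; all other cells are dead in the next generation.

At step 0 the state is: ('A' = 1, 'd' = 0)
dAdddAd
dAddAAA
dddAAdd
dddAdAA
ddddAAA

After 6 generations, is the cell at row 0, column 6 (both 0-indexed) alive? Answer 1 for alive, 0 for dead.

[0] dAdddAd
dAddAAA
dddAAdd
dddAdAA
ddddAAA
[1] ddddddd
AdAAddA
AdAAddd
dddAddA
Adddddd
[2] AAddddA
AdAAddA
AdddAdd
AAAAddA
ddddddd
[3] dAAdddA
ddAAdAd
ddddAAd
AAAAddA
ddddddd
[4] dAAAddd
dAAAdAA
AddddAd
AAAAAAA
dddAddA
[5] dAdddAA
dddAdAA
ddddddd
dAAAddd
ddddddA
[6] ddddAdd
AdddAAA
dddAAdd
ddAdddd
dAdddAA

0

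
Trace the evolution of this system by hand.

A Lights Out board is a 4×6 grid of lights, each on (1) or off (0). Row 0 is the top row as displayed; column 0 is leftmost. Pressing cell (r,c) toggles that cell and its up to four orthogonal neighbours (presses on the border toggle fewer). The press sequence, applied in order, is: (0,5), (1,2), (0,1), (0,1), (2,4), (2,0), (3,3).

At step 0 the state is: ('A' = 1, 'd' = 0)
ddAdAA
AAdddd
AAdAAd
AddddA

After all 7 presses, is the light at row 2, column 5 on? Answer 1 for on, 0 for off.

k=0  ddAdAA
AAdddd
AAdAAd
AddddA
k=1  ddAddd
AAdddA
AAdAAd
AddddA
k=2  dddddd
AdAAdA
AAAAAd
AddddA
k=3  AAAddd
AAAAdA
AAAAAd
AddddA
k=4  dddddd
AdAAdA
AAAAAd
AddddA
k=5  dddddd
AdAAAA
AAAddA
AdddAA
k=6  dddddd
ddAAAA
ddAddA
ddddAA
k=7  dddddd
ddAAAA
ddAAdA
ddAAdA

1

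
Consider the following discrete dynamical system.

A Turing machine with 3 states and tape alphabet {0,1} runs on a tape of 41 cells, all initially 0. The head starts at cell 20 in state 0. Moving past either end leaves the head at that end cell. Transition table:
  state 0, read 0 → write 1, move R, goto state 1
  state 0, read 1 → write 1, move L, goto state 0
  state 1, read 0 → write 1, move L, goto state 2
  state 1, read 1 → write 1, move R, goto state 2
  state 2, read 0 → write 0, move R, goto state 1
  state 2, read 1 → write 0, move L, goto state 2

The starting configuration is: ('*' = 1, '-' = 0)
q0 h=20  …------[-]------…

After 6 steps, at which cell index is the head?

20

k=0  q0 h=20  …------[-]------…
k=1  q1 h=21  …-----*[-]------…
k=2  q2 h=20  …------[*]*-----…
k=3  q2 h=19  …------[-]-*----…
k=4  q1 h=20  …------[-]*-----…
k=5  q2 h=19  …------[-]**----…
k=6  q1 h=20  …------[*]*-----…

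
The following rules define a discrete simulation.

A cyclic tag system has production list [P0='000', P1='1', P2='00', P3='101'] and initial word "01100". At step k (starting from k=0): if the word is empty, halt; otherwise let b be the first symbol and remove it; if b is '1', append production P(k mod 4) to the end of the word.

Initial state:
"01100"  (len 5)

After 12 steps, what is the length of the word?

0

k=0  "01100"  (len 5)
k=1  "1100"  (len 4)
k=2  "1001"  (len 4)
k=3  "00100"  (len 5)
k=4  "0100"  (len 4)
k=5  "100"  (len 3)
k=6  "001"  (len 3)
k=7  "01"  (len 2)
k=8  "1"  (len 1)
k=9  "000"  (len 3)
k=10  "00"  (len 2)
k=11  "0"  (len 1)
k=12  (halted — word empty)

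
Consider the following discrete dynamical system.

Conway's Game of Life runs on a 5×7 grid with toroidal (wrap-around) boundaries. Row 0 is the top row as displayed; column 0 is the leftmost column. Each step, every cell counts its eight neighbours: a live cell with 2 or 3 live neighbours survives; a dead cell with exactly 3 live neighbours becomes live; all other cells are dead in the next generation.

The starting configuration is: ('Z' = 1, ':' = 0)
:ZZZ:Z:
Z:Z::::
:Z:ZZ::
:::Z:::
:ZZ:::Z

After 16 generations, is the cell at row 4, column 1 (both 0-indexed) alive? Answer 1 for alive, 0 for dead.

0

gen 0: :ZZZ:Z:
Z:Z::::
:Z:ZZ::
:::Z:::
:ZZ:::Z
gen 1: :::Z::Z
Z::::::
:Z:ZZ::
ZZ:ZZ::
ZZ::Z::
gen 2: :Z::::Z
Z:ZZZ::
:Z:ZZ::
:::::Z:
:Z::ZZZ
gen 3: :Z::::Z
Z:::ZZ:
:Z:::Z:
Z:ZZ::Z
::::Z:Z
gen 4: ::::Z:Z
ZZ::ZZ:
:ZZZ:Z:
ZZZZZ:Z
:ZZZ::Z
gen 5: ::::Z:Z
ZZ:::::
:::::::
::::::Z
::::::Z
gen 6: :::::ZZ
Z::::::
Z::::::
:::::::
Z:::::Z
gen 7: :::::Z:
Z::::::
:::::::
Z:::::Z
Z::::ZZ
gen 8: Z::::Z:
:::::::
Z:::::Z
Z::::Z:
Z::::Z:
gen 9: :::::::
Z::::::
Z:::::Z
ZZ:::Z:
ZZ::ZZ:
gen 10: ZZ::::Z
Z:::::Z
:::::::
::::ZZ:
ZZ::ZZ:
gen 11: :::::::
:Z::::Z
:::::ZZ
::::ZZZ
:Z::Z::
gen 12: Z::::::
Z::::ZZ
::::Z::
Z:::Z:Z
::::Z::
gen 13: Z::::Z:
Z::::ZZ
::::Z::
:::ZZ::
Z::::ZZ
gen 14: :Z::Z::
Z:::ZZ:
:::ZZ:Z
:::ZZ:Z
Z::::Z:
gen 15: ZZ::Z::
Z:::::Z
Z:::::Z
Z::Z::Z
Z::Z:ZZ
gen 16: :Z::Z::
:::::Z:
:Z:::Z:
:Z::Z::
::ZZ:Z:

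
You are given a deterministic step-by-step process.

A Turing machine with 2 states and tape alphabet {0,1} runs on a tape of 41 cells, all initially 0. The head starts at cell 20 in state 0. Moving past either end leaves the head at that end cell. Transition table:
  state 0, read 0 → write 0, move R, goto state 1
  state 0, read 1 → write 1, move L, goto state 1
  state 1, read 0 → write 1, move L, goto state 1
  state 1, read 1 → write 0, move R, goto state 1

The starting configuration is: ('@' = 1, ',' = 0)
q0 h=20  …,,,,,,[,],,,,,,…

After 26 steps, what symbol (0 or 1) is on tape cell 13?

1

[0] q0 h=20  …,,,,,,[,],,,,,,…
[1] q1 h=21  …,,,,,,[,],,,,,,…
[2] q1 h=20  …,,,,,,[,]@,,,,,…
[3] q1 h=19  …,,,,,,[,]@@,,,,…
[4] q1 h=18  …,,,,,,[,]@@@,,,…
[5] q1 h=17  …,,,,,,[,]@@@@,,…
[6] q1 h=16  …,,,,,,[,]@@@@@,…
[7] q1 h=15  …,,,,,,[,]@@@@@@…
[8] q1 h=14  …,,,,,,[,]@@@@@@…
[9] q1 h=13  …,,,,,,[,]@@@@@@…
[10] q1 h=12  …,,,,,,[,]@@@@@@…
[11] q1 h=11  …,,,,,,[,]@@@@@@…
[12] q1 h=10  …,,,,,,[,]@@@@@@…
[13] q1 h= 9  …,,,,,,[,]@@@@@@…
[14] q1 h= 8  …,,,,,,[,]@@@@@@…
[15] q1 h= 7  …,,,,,,[,]@@@@@@…
[16] q1 h= 6  |,,,,,,[,]@@@@@@…
[17] q1 h= 5  |,,,,,[,]@@@@@@…
[18] q1 h= 4  |,,,,[,]@@@@@@…
[19] q1 h= 3  |,,,[,]@@@@@@…
[20] q1 h= 2  |,,[,]@@@@@@…
[21] q1 h= 1  |,[,]@@@@@@…
[22] q1 h= 0  |[,]@@@@@@…
[23] q1 h= 0  |[@]@@@@@@…
[24] q1 h= 1  |,[@]@@@@@@…
[25] q1 h= 2  |,,[@]@@@@@@…
[26] q1 h= 3  |,,,[@]@@@@@@…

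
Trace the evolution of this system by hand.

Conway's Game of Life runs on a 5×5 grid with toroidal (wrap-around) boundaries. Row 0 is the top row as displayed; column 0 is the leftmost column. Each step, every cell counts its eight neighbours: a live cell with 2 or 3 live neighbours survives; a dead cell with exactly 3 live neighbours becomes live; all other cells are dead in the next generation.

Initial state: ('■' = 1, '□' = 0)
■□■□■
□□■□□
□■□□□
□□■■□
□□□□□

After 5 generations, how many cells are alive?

6

0) ■□■□■
□□■□□
□■□□□
□□■■□
□□□□□
1) □■□■□
■□■■□
□■□■□
□□■□□
□■■□■
2) □□□□□
■□□■□
□■□■■
■□□□□
■■□□□
3) ■■□□■
■□■■□
□■■■□
□□■□□
■■□□□
4) □□□■□
□□□□□
□□□□■
■□□■□
□□■□■
5) □□□■□
□□□□□
□□□□■
■□□■□
□□■□■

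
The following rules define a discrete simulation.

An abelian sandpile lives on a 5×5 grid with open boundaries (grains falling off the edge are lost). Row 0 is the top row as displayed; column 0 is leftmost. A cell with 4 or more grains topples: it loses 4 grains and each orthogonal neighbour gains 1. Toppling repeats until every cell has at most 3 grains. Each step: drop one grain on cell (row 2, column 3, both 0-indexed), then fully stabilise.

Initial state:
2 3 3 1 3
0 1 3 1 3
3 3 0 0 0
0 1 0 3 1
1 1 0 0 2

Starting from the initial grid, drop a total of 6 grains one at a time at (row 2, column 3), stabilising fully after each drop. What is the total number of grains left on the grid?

step 0: 2 3 3 1 3
0 1 3 1 3
3 3 0 0 0
0 1 0 3 1
1 1 0 0 2
step 1: 2 3 3 1 3
0 1 3 1 3
3 3 0 1 0
0 1 0 3 1
1 1 0 0 2
step 2: 2 3 3 1 3
0 1 3 1 3
3 3 0 2 0
0 1 0 3 1
1 1 0 0 2
step 3: 2 3 3 1 3
0 1 3 1 3
3 3 0 3 0
0 1 0 3 1
1 1 0 0 2
step 4: 2 3 3 1 3
0 1 3 2 3
3 3 1 1 1
0 1 1 0 2
1 1 0 1 2
step 5: 2 3 3 1 3
0 1 3 2 3
3 3 1 2 1
0 1 1 0 2
1 1 0 1 2
step 6: 2 3 3 1 3
0 1 3 2 3
3 3 1 3 1
0 1 1 0 2
1 1 0 1 2

41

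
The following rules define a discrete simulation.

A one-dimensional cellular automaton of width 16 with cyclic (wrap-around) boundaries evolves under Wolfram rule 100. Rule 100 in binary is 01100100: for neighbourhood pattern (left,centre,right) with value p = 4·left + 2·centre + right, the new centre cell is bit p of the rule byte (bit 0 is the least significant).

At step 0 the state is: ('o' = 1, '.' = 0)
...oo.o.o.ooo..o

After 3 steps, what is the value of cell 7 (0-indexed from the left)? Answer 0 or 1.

0) ...oo.o.o.ooo..o
1) ....oooooo..o..o
2) .........o..o..o
3) .........o..o..o

0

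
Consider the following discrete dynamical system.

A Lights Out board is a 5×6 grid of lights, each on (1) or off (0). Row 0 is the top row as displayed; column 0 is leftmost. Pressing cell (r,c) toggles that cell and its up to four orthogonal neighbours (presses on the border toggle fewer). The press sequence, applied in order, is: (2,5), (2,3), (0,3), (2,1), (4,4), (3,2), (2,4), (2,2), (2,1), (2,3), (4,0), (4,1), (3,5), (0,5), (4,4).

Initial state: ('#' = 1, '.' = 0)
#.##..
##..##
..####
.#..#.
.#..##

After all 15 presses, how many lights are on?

17

gen 0: #.##..
##..##
..####
.#..#.
.#..##
gen 1: #.##..
##..#.
..##..
.#..##
.#..##
gen 2: #.##..
##.##.
....#.
.#.###
.#..##
gen 3: #...#.
##..#.
....#.
.#.###
.#..##
gen 4: #...#.
#...#.
###.#.
...###
.#..##
gen 5: #...#.
#...#.
###.#.
...#.#
.#.#..
gen 6: #...#.
#...#.
##..#.
.##..#
.###..
gen 7: #...#.
#.....
##.#.#
.##.##
.###..
gen 8: #...#.
#.#...
#.#..#
.#..##
.###..
gen 9: #...#.
###...
.#...#
....##
.###..
gen 10: #...#.
####..
.#####
...###
.###..
gen 11: #...#.
####..
.#####
#..###
#.##..
gen 12: #...#.
####..
.#####
##.###
.#.#..
gen 13: #...#.
####..
.####.
##.#..
.#.#.#
gen 14: #....#
####.#
.####.
##.#..
.#.#.#
gen 15: #....#
####.#
.####.
##.##.
.#..#.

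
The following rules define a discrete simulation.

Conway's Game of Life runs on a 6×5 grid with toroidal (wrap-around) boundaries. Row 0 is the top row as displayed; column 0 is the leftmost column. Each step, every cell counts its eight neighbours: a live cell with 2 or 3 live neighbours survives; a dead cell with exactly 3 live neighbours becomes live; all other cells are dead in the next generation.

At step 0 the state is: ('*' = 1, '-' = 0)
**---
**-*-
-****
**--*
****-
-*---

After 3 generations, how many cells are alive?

4

[0] **---
**-*-
-****
**--*
****-
-*---
[1] ----*
---*-
-----
-----
---*-
----*
[2] ---**
-----
-----
-----
-----
---**
[3] ---**
-----
-----
-----
-----
---**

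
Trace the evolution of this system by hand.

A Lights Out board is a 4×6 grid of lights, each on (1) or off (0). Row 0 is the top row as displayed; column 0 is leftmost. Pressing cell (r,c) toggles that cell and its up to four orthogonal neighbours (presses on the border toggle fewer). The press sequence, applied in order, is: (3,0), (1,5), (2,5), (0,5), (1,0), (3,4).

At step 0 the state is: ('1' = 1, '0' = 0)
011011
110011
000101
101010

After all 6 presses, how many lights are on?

[0] 011011
110011
000101
101010
[1] 011011
110011
100101
011010
[2] 011010
110000
100100
011010
[3] 011010
110001
100111
011011
[4] 011001
110000
100111
011011
[5] 111001
000000
000111
011011
[6] 111001
000000
000101
011100

9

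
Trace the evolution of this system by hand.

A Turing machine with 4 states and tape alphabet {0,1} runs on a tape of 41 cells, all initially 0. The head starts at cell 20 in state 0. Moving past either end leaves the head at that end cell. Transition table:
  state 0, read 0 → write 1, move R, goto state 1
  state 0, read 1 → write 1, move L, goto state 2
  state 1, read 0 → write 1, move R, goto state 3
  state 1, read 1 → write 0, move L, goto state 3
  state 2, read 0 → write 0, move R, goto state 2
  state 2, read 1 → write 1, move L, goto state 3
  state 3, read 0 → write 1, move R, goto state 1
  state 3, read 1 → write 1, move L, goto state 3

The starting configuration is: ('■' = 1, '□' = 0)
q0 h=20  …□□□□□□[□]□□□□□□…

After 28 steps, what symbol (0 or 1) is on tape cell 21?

gen 0: q0 h=20  …□□□□□□[□]□□□□□□…
gen 1: q1 h=21  …□□□□□■[□]□□□□□□…
gen 2: q3 h=22  …□□□□■■[□]□□□□□□…
gen 3: q1 h=23  …□□□■■■[□]□□□□□□…
gen 4: q3 h=24  …□□■■■■[□]□□□□□□…
gen 5: q1 h=25  …□■■■■■[□]□□□□□□…
gen 6: q3 h=26  …■■■■■■[□]□□□□□□…
gen 7: q1 h=27  …■■■■■■[□]□□□□□□…
gen 8: q3 h=28  …■■■■■■[□]□□□□□□…
gen 9: q1 h=29  …■■■■■■[□]□□□□□□…
gen 10: q3 h=30  …■■■■■■[□]□□□□□□…
gen 11: q1 h=31  …■■■■■■[□]□□□□□□…
gen 12: q3 h=32  …■■■■■■[□]□□□□□□…
gen 13: q1 h=33  …■■■■■■[□]□□□□□□…
gen 14: q3 h=34  …■■■■■■[□]□□□□□□|
gen 15: q1 h=35  …■■■■■■[□]□□□□□|
gen 16: q3 h=36  …■■■■■■[□]□□□□|
gen 17: q1 h=37  …■■■■■■[□]□□□|
gen 18: q3 h=38  …■■■■■■[□]□□|
gen 19: q1 h=39  …■■■■■■[□]□|
gen 20: q3 h=40  …■■■■■■[□]|
gen 21: q1 h=40  …■■■■■■[■]|
gen 22: q3 h=39  …■■■■■■[■]□|
gen 23: q3 h=38  …■■■■■■[■]■□|
gen 24: q3 h=37  …■■■■■■[■]■■□|
gen 25: q3 h=36  …■■■■■■[■]■■■□|
gen 26: q3 h=35  …■■■■■■[■]■■■■□|
gen 27: q3 h=34  …■■■■■■[■]■■■■■□|
gen 28: q3 h=33  …■■■■■■[■]■■■■■■…

1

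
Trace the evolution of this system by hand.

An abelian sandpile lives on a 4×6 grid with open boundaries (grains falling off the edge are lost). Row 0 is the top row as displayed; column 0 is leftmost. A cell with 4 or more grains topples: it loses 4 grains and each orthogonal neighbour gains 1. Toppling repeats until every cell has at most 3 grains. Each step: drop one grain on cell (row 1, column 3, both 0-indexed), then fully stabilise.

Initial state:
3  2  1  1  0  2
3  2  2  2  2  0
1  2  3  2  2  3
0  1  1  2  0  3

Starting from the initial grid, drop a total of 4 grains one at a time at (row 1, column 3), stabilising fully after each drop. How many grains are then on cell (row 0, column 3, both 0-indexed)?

2

t=0: 3  2  1  1  0  2
3  2  2  2  2  0
1  2  3  2  2  3
0  1  1  2  0  3
t=1: 3  2  1  1  0  2
3  2  2  3  2  0
1  2  3  2  2  3
0  1  1  2  0  3
t=2: 3  2  1  2  0  2
3  2  3  0  3  0
1  2  3  3  2  3
0  1  1  2  0  3
t=3: 3  2  1  2  0  2
3  2  3  1  3  0
1  2  3  3  2  3
0  1  1  2  0  3
t=4: 3  2  1  2  0  2
3  2  3  2  3  0
1  2  3  3  2  3
0  1  1  2  0  3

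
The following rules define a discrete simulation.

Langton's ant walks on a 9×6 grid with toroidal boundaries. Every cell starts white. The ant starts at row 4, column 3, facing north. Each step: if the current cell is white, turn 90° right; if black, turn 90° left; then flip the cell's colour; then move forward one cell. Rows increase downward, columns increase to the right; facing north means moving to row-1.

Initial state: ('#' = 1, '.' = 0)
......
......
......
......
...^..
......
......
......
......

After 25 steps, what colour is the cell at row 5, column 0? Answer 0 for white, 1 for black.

1

t=0: ......
......
......
......
...^..
......
......
......
......
t=1: ......
......
......
......
...#>.
......
......
......
......
t=2: ......
......
......
......
...##.
....v.
......
......
......
t=3: ......
......
......
......
...##.
...<#.
......
......
......
t=4: ......
......
......
......
...^#.
...##.
......
......
......
t=5: ......
......
......
......
..<.#.
...##.
......
......
......
t=6: ......
......
......
..^...
..#.#.
...##.
......
......
......
t=7: ......
......
......
..#>..
..#.#.
...##.
......
......
......
t=8: ......
......
......
..##..
..#v#.
...##.
......
......
......
t=9: ......
......
......
..##..
..<##.
...##.
......
......
......
t=10: ......
......
......
..##..
...##.
..v##.
......
......
......
t=11: ......
......
......
..##..
...##.
.<###.
......
......
......
t=12: ......
......
......
..##..
.^.##.
.####.
......
......
......
t=13: ......
......
......
..##..
.#>##.
.####.
......
......
......
t=14: ......
......
......
..##..
.####.
.#v##.
......
......
......
t=15: ......
......
......
..##..
.####.
.#.>#.
......
......
......
t=16: ......
......
......
..##..
.##^#.
.#..#.
......
......
......
t=17: ......
......
......
..##..
.#<.#.
.#..#.
......
......
......
t=18: ......
......
......
..##..
.#..#.
.#v.#.
......
......
......
t=19: ......
......
......
..##..
.#..#.
.<#.#.
......
......
......
t=20: ......
......
......
..##..
.#..#.
..#.#.
.v....
......
......
t=21: ......
......
......
..##..
.#..#.
..#.#.
<#....
......
......
t=22: ......
......
......
..##..
.#..#.
^.#.#.
##....
......
......
t=23: ......
......
......
..##..
.#..#.
#>#.#.
##....
......
......
t=24: ......
......
......
..##..
.#..#.
###.#.
#v....
......
......
t=25: ......
......
......
..##..
.#..#.
###.#.
#.>...
......
......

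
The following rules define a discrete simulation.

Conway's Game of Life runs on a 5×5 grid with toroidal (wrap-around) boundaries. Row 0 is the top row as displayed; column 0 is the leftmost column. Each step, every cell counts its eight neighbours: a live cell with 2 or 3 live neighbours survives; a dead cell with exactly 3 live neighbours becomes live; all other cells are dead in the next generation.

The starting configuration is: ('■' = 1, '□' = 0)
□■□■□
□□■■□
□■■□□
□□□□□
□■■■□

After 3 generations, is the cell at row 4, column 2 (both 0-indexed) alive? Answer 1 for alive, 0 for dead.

0

gen 0: □■□■□
□□■■□
□■■□□
□□□□□
□■■■□
gen 1: □■□□■
□□□■□
□■■■□
□□□■□
□■□■□
gen 2: ■□□■■
■■□■■
□□□■■
□■□■■
■□□■■
gen 3: □□□□□
□■□□□
□■□□□
□□□□□
□■□□□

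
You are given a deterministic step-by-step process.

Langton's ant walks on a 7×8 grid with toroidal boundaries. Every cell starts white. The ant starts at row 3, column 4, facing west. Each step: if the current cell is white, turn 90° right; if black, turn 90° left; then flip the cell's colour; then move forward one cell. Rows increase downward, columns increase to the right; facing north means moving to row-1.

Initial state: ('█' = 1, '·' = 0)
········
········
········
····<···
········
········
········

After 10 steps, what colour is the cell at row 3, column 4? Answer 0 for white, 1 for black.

[0] ········
········
········
····<···
········
········
········
[1] ········
········
····^···
····█···
········
········
········
[2] ········
········
····█>··
····█···
········
········
········
[3] ········
········
····██··
····█v··
········
········
········
[4] ········
········
····██··
····<█··
········
········
········
[5] ········
········
····██··
·····█··
····v···
········
········
[6] ········
········
····██··
·····█··
···<█···
········
········
[7] ········
········
····██··
···^·█··
···██···
········
········
[8] ········
········
····██··
···█>█··
···██···
········
········
[9] ········
········
····██··
···███··
···█v···
········
········
[10] ········
········
····██··
···███··
···█·>··
········
········

1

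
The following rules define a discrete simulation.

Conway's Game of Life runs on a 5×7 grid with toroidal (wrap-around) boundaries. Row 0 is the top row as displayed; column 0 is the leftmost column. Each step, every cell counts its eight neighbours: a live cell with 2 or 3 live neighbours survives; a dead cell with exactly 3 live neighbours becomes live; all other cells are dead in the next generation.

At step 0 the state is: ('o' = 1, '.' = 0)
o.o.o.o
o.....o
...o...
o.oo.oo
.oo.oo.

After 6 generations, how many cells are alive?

0) o.o.o.o
o.....o
...o...
o.oo.oo
.oo.oo.
1) ..o.o..
oo.o.oo
.ooooo.
o....oo
.......
2) ooooooo
o.....o
...o...
oooo.oo
.....oo
3) .oooo..
.......
...ooo.
oooo.o.
.......
4) ..oo...
.....o.
.o.o.oo
.ooo.oo
o......
5) .......
...o.oo
.o.o...
.o.o.o.
o...o.o
6) o...o..
..o.o..
o..o.oo
.o.o.oo
o...ooo

16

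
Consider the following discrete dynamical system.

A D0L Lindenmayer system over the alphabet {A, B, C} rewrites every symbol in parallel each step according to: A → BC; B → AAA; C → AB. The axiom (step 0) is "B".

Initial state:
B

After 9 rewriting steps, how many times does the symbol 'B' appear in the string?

651

k=0  B
k=1  AAA
k=2  BCBCBC
k=3  AAAABAAAABAAAAB
k=4  BCBCBCBCAAABCBCBCBCAAABCBCBCBCAAA
k=5  AAAABAAAABAAAABAAAABBCBCBCAAAABAAAABAAAABAAAABBCBCBCAAAABAAAABAAAABAAAABBCBCBC
k=6  BCBCBCBCAAABCBCBCBCAAABCBCBCBCAAABCBCBCBCAAAAAAABAAAABAAAA…CBCBCBCAAABCBCBCBCAAABCBCBCBCAAABCBCBCBCAAAAAAABAAAABAAAAB  (len 177)
k=7  AAAABAAAABAAAABAAAABBCBCBCAAAABAAAABAAAABAAAABBCBCBCAAAABA…AAABAAAABAAAABAAAABBCBCBCBCBCBCBCAAABCBCBCBCAAABCBCBCBCAAA  (len 411)
k=8  BCBCBCBCAAABCBCBCBCAAABCBCBCBCAAABCBCBCBCAAAAAAABAAAABAAAA…BCBCBCAAAABAAAABAAAABAAAABBCBCBCAAAABAAAABAAAABAAAABBCBCBC  (len 942)
k=9  AAAABAAAABAAAABAAAABBCBCBCAAAABAAAABAAAABAAAABBCBCBCAAAABA…CBCBCBCAAABCBCBCBCAAABCBCBCBCAAABCBCBCBCAAAAAAABAAAABAAAAB  (len 2175)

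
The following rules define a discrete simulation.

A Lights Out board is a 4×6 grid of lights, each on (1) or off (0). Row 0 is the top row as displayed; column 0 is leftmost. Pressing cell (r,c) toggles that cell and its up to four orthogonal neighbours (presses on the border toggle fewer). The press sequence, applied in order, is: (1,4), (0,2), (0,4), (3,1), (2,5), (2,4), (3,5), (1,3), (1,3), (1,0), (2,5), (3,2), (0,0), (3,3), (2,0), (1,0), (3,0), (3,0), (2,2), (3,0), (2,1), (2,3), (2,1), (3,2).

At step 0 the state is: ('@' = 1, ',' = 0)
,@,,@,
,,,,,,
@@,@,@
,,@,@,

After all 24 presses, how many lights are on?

13

k=0  ,@,,@,
,,,,,,
@@,@,@
,,@,@,
k=1  ,@,,,,
,,,@@@
@@,@@@
,,@,@,
k=2  ,,@@,,
,,@@@@
@@,@@@
,,@,@,
k=3  ,,@,@@
,,@@,@
@@,@@@
,,@,@,
k=4  ,,@,@@
,,@@,@
@,,@@@
@@,,@,
k=5  ,,@,@@
,,@@,,
@,,@,,
@@,,@@
k=6  ,,@,@@
,,@@@,
@,,,@@
@@,,,@
k=7  ,,@,@@
,,@@@,
@,,,@,
@@,,@,
k=8  ,,@@@@
,,,,,,
@,,@@,
@@,,@,
k=9  ,,@,@@
,,@@@,
@,,,@,
@@,,@,
k=10  @,@,@@
@@@@@,
,,,,@,
@@,,@,
k=11  @,@,@@
@@@@@@
,,,,,@
@@,,@@
k=12  @,@,@@
@@@@@@
,,@,,@
@,@@@@
k=13  ,@@,@@
,@@@@@
,,@,,@
@,@@@@
k=14  ,@@,@@
,@@@@@
,,@@,@
@,,,,@
k=15  ,@@,@@
@@@@@@
@@@@,@
,,,,,@
k=16  @@@,@@
,,@@@@
,@@@,@
,,,,,@
k=17  @@@,@@
,,@@@@
@@@@,@
@@,,,@
k=18  @@@,@@
,,@@@@
,@@@,@
,,,,,@
k=19  @@@,@@
,,,@@@
,,,,,@
,,@,,@
k=20  @@@,@@
,,,@@@
@,,,,@
@@@,,@
k=21  @@@,@@
,@,@@@
,@@,,@
@,@,,@
k=22  @@@,@@
,@,,@@
,@,@@@
@,@@,@
k=23  @@@,@@
,,,,@@
@,@@@@
@@@@,@
k=24  @@@,@@
,,,,@@
@,,@@@
@,,,,@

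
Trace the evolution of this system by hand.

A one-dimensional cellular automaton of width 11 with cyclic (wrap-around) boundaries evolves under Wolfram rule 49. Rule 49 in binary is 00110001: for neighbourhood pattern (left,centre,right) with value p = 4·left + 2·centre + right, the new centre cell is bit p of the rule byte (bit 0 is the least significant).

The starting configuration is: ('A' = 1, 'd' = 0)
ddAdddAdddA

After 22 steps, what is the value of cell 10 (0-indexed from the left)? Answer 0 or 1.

step 0: ddAdddAdddA
step 1: AddAAddAAdd
step 2: dAdddAdddAd
step 3: ddAAddAAddA
step 4: AdddAdddAdd
step 5: dAAddAAddAd
step 6: dddAdddAddA
step 7: AAddAAddAdd
step 8: ddAdddAddAd
step 9: AddAAddAddA
step 10: dAdddAddAdd
step 11: ddAAddAddAA
step 12: AdddAddAddd
step 13: dAAddAddAAd
step 14: dddAddAdddA
step 15: AAddAddAAdd
step 16: ddAddAdddAd
step 17: AddAddAAddA
step 18: dAddAdddAdd
step 19: ddAddAAddAA
step 20: AddAdddAddd
step 21: dAddAAddAAd
step 22: ddAdddAdddA

1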